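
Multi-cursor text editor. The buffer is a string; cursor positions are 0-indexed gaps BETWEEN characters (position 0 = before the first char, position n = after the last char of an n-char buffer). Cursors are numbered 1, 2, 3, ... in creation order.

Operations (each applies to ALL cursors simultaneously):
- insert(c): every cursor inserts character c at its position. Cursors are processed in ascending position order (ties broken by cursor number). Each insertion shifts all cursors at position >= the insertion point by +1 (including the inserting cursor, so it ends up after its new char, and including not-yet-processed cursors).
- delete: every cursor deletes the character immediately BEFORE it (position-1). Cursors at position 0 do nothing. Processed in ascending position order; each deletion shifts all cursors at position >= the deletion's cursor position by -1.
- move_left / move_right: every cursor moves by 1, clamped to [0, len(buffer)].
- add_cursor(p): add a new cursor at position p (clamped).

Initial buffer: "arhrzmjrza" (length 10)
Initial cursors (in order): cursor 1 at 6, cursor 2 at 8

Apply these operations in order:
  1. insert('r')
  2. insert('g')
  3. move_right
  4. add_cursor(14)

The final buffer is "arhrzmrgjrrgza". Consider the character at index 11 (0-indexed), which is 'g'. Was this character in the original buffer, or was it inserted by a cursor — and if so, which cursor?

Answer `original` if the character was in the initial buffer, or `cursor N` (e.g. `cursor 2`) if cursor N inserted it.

Answer: cursor 2

Derivation:
After op 1 (insert('r')): buffer="arhrzmrjrrza" (len 12), cursors c1@7 c2@10, authorship ......1..2..
After op 2 (insert('g')): buffer="arhrzmrgjrrgza" (len 14), cursors c1@8 c2@12, authorship ......11..22..
After op 3 (move_right): buffer="arhrzmrgjrrgza" (len 14), cursors c1@9 c2@13, authorship ......11..22..
After op 4 (add_cursor(14)): buffer="arhrzmrgjrrgza" (len 14), cursors c1@9 c2@13 c3@14, authorship ......11..22..
Authorship (.=original, N=cursor N): . . . . . . 1 1 . . 2 2 . .
Index 11: author = 2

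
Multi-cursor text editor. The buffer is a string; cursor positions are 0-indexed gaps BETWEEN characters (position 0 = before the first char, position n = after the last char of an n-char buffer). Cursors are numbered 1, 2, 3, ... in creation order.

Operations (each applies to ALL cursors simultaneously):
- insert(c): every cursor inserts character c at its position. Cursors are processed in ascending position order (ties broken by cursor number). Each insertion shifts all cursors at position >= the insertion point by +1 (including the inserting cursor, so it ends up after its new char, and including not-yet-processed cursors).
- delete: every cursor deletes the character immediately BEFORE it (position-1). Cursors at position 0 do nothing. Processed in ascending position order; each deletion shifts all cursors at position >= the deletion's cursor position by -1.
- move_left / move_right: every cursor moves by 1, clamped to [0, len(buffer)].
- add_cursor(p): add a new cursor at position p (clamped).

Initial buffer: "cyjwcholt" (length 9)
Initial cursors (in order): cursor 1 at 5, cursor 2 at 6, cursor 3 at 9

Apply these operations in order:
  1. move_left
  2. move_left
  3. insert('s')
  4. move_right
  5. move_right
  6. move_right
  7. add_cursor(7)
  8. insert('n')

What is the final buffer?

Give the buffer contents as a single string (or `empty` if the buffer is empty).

After op 1 (move_left): buffer="cyjwcholt" (len 9), cursors c1@4 c2@5 c3@8, authorship .........
After op 2 (move_left): buffer="cyjwcholt" (len 9), cursors c1@3 c2@4 c3@7, authorship .........
After op 3 (insert('s')): buffer="cyjswschoslt" (len 12), cursors c1@4 c2@6 c3@10, authorship ...1.2...3..
After op 4 (move_right): buffer="cyjswschoslt" (len 12), cursors c1@5 c2@7 c3@11, authorship ...1.2...3..
After op 5 (move_right): buffer="cyjswschoslt" (len 12), cursors c1@6 c2@8 c3@12, authorship ...1.2...3..
After op 6 (move_right): buffer="cyjswschoslt" (len 12), cursors c1@7 c2@9 c3@12, authorship ...1.2...3..
After op 7 (add_cursor(7)): buffer="cyjswschoslt" (len 12), cursors c1@7 c4@7 c2@9 c3@12, authorship ...1.2...3..
After op 8 (insert('n')): buffer="cyjswscnnhonsltn" (len 16), cursors c1@9 c4@9 c2@12 c3@16, authorship ...1.2.14..23..3

Answer: cyjswscnnhonsltn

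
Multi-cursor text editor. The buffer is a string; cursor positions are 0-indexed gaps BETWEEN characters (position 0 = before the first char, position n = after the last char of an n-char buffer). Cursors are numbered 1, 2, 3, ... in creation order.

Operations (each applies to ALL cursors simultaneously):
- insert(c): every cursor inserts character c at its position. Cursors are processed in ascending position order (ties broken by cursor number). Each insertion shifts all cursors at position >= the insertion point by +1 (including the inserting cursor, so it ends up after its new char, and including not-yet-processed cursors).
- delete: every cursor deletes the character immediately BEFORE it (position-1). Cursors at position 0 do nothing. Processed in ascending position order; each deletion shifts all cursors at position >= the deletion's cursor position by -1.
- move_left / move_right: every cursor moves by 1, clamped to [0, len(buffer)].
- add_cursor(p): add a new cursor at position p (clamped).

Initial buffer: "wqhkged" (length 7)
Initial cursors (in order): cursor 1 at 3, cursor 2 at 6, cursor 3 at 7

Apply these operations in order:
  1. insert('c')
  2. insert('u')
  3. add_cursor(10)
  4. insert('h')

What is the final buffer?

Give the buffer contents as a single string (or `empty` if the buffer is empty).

After op 1 (insert('c')): buffer="wqhckgecdc" (len 10), cursors c1@4 c2@8 c3@10, authorship ...1...2.3
After op 2 (insert('u')): buffer="wqhcukgecudcu" (len 13), cursors c1@5 c2@10 c3@13, authorship ...11...22.33
After op 3 (add_cursor(10)): buffer="wqhcukgecudcu" (len 13), cursors c1@5 c2@10 c4@10 c3@13, authorship ...11...22.33
After op 4 (insert('h')): buffer="wqhcuhkgecuhhdcuh" (len 17), cursors c1@6 c2@13 c4@13 c3@17, authorship ...111...2224.333

Answer: wqhcuhkgecuhhdcuh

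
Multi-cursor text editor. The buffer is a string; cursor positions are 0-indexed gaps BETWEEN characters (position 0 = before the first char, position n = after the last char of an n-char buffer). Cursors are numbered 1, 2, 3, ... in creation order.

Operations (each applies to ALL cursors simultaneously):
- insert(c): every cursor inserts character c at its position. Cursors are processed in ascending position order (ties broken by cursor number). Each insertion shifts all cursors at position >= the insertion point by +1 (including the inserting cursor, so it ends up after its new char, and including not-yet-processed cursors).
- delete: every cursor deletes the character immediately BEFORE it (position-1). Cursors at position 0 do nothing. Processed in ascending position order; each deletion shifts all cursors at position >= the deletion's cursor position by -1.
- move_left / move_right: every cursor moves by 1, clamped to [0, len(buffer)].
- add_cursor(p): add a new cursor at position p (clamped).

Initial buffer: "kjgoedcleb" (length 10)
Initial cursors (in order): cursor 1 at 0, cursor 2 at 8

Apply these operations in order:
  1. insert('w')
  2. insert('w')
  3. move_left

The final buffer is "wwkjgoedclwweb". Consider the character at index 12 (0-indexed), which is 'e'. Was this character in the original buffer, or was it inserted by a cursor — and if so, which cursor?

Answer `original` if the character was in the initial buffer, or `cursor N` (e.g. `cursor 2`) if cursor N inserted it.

After op 1 (insert('w')): buffer="wkjgoedclweb" (len 12), cursors c1@1 c2@10, authorship 1........2..
After op 2 (insert('w')): buffer="wwkjgoedclwweb" (len 14), cursors c1@2 c2@12, authorship 11........22..
After op 3 (move_left): buffer="wwkjgoedclwweb" (len 14), cursors c1@1 c2@11, authorship 11........22..
Authorship (.=original, N=cursor N): 1 1 . . . . . . . . 2 2 . .
Index 12: author = original

Answer: original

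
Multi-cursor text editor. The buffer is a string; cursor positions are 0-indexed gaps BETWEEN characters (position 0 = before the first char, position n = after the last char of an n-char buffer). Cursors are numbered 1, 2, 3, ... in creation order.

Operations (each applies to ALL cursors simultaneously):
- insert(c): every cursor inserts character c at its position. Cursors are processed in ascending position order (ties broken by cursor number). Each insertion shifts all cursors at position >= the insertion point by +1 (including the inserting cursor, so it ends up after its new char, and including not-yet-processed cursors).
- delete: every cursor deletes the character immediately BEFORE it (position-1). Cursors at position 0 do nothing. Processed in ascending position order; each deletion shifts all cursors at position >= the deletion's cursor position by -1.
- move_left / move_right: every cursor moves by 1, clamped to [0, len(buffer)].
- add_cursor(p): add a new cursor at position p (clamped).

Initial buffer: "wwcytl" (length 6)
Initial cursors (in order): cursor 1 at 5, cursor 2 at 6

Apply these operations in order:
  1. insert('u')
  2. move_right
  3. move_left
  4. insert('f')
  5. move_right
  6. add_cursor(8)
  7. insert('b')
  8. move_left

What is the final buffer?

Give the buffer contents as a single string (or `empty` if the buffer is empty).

After op 1 (insert('u')): buffer="wwcytulu" (len 8), cursors c1@6 c2@8, authorship .....1.2
After op 2 (move_right): buffer="wwcytulu" (len 8), cursors c1@7 c2@8, authorship .....1.2
After op 3 (move_left): buffer="wwcytulu" (len 8), cursors c1@6 c2@7, authorship .....1.2
After op 4 (insert('f')): buffer="wwcytuflfu" (len 10), cursors c1@7 c2@9, authorship .....11.22
After op 5 (move_right): buffer="wwcytuflfu" (len 10), cursors c1@8 c2@10, authorship .....11.22
After op 6 (add_cursor(8)): buffer="wwcytuflfu" (len 10), cursors c1@8 c3@8 c2@10, authorship .....11.22
After op 7 (insert('b')): buffer="wwcytuflbbfub" (len 13), cursors c1@10 c3@10 c2@13, authorship .....11.13222
After op 8 (move_left): buffer="wwcytuflbbfub" (len 13), cursors c1@9 c3@9 c2@12, authorship .....11.13222

Answer: wwcytuflbbfub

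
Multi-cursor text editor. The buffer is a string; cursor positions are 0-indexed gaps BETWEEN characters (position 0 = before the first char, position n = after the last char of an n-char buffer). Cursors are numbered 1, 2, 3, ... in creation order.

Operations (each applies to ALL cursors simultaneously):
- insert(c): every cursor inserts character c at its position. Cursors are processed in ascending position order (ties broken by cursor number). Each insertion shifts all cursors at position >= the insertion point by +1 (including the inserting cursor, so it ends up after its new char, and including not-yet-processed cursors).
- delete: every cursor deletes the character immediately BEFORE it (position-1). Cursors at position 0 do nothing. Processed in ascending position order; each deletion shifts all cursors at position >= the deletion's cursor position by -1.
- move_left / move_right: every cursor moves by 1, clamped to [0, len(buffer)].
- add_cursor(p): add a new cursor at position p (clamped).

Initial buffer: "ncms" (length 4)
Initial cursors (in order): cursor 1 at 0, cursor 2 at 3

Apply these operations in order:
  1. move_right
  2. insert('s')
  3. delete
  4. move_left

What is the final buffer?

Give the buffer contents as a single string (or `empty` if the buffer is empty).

Answer: ncms

Derivation:
After op 1 (move_right): buffer="ncms" (len 4), cursors c1@1 c2@4, authorship ....
After op 2 (insert('s')): buffer="nscmss" (len 6), cursors c1@2 c2@6, authorship .1...2
After op 3 (delete): buffer="ncms" (len 4), cursors c1@1 c2@4, authorship ....
After op 4 (move_left): buffer="ncms" (len 4), cursors c1@0 c2@3, authorship ....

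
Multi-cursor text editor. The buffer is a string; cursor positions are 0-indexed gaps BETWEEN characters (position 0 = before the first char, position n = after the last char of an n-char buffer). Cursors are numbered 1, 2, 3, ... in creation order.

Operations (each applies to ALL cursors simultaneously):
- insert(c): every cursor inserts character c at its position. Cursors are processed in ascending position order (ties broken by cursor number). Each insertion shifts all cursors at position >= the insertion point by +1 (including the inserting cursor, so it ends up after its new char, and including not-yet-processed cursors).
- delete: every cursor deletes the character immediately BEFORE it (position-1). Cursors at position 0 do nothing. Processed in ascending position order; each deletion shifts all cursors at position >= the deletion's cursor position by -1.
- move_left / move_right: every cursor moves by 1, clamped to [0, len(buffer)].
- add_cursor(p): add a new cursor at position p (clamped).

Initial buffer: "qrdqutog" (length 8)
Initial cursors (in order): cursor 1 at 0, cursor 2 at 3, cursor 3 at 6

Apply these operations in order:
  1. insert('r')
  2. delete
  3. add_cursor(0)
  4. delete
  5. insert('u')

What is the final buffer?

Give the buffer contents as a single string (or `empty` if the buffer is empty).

Answer: uuqruquuog

Derivation:
After op 1 (insert('r')): buffer="rqrdrqutrog" (len 11), cursors c1@1 c2@5 c3@9, authorship 1...2...3..
After op 2 (delete): buffer="qrdqutog" (len 8), cursors c1@0 c2@3 c3@6, authorship ........
After op 3 (add_cursor(0)): buffer="qrdqutog" (len 8), cursors c1@0 c4@0 c2@3 c3@6, authorship ........
After op 4 (delete): buffer="qrquog" (len 6), cursors c1@0 c4@0 c2@2 c3@4, authorship ......
After op 5 (insert('u')): buffer="uuqruquuog" (len 10), cursors c1@2 c4@2 c2@5 c3@8, authorship 14..2..3..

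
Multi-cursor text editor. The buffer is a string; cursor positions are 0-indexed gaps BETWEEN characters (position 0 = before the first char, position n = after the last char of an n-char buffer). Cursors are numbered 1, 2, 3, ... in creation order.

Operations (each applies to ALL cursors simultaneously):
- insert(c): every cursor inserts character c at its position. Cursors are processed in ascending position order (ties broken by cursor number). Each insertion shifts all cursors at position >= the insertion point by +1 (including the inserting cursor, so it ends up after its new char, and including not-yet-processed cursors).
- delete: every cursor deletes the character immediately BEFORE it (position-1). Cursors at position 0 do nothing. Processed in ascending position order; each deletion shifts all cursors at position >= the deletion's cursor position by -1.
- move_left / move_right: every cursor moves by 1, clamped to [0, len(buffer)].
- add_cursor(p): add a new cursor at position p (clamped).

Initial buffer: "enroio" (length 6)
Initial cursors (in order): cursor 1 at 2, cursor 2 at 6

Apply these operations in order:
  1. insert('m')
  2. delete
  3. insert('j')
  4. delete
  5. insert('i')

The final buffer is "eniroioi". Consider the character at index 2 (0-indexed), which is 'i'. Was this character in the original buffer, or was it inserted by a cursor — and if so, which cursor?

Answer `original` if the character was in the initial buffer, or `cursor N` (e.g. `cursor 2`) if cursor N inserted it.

Answer: cursor 1

Derivation:
After op 1 (insert('m')): buffer="enmroiom" (len 8), cursors c1@3 c2@8, authorship ..1....2
After op 2 (delete): buffer="enroio" (len 6), cursors c1@2 c2@6, authorship ......
After op 3 (insert('j')): buffer="enjroioj" (len 8), cursors c1@3 c2@8, authorship ..1....2
After op 4 (delete): buffer="enroio" (len 6), cursors c1@2 c2@6, authorship ......
After op 5 (insert('i')): buffer="eniroioi" (len 8), cursors c1@3 c2@8, authorship ..1....2
Authorship (.=original, N=cursor N): . . 1 . . . . 2
Index 2: author = 1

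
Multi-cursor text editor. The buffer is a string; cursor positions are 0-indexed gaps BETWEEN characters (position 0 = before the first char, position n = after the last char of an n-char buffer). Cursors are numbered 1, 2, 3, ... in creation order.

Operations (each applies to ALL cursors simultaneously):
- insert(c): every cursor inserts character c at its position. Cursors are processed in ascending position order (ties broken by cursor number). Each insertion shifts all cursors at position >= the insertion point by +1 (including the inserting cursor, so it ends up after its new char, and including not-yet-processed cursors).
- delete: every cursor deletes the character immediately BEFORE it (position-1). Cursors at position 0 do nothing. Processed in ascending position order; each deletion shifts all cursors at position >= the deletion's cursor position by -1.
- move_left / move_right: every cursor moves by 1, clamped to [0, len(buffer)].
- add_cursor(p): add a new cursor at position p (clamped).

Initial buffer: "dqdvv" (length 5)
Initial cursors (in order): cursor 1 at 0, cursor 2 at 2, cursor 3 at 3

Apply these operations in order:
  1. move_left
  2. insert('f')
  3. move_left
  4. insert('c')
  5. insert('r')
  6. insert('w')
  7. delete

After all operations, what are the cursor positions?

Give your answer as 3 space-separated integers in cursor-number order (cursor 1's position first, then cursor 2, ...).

After op 1 (move_left): buffer="dqdvv" (len 5), cursors c1@0 c2@1 c3@2, authorship .....
After op 2 (insert('f')): buffer="fdfqfdvv" (len 8), cursors c1@1 c2@3 c3@5, authorship 1.2.3...
After op 3 (move_left): buffer="fdfqfdvv" (len 8), cursors c1@0 c2@2 c3@4, authorship 1.2.3...
After op 4 (insert('c')): buffer="cfdcfqcfdvv" (len 11), cursors c1@1 c2@4 c3@7, authorship 11.22.33...
After op 5 (insert('r')): buffer="crfdcrfqcrfdvv" (len 14), cursors c1@2 c2@6 c3@10, authorship 111.222.333...
After op 6 (insert('w')): buffer="crwfdcrwfqcrwfdvv" (len 17), cursors c1@3 c2@8 c3@13, authorship 1111.2222.3333...
After op 7 (delete): buffer="crfdcrfqcrfdvv" (len 14), cursors c1@2 c2@6 c3@10, authorship 111.222.333...

Answer: 2 6 10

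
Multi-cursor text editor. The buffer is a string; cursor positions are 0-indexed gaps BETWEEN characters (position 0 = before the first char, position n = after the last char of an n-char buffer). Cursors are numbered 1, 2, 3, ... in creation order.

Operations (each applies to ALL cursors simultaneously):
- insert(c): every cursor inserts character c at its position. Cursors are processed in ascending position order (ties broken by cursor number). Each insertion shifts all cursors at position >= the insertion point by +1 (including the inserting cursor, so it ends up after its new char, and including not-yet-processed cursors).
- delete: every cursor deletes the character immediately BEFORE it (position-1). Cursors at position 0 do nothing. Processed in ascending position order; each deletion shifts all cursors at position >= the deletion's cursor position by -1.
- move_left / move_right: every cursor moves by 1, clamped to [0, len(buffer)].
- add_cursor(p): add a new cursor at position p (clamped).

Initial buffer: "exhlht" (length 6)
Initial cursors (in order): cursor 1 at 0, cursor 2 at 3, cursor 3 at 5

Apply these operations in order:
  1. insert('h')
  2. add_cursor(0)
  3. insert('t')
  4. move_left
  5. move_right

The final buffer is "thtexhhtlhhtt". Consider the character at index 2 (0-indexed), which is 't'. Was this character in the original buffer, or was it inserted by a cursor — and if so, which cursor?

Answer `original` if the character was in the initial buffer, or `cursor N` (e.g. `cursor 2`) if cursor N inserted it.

After op 1 (insert('h')): buffer="hexhhlhht" (len 9), cursors c1@1 c2@5 c3@8, authorship 1...2..3.
After op 2 (add_cursor(0)): buffer="hexhhlhht" (len 9), cursors c4@0 c1@1 c2@5 c3@8, authorship 1...2..3.
After op 3 (insert('t')): buffer="thtexhhtlhhtt" (len 13), cursors c4@1 c1@3 c2@8 c3@12, authorship 411...22..33.
After op 4 (move_left): buffer="thtexhhtlhhtt" (len 13), cursors c4@0 c1@2 c2@7 c3@11, authorship 411...22..33.
After op 5 (move_right): buffer="thtexhhtlhhtt" (len 13), cursors c4@1 c1@3 c2@8 c3@12, authorship 411...22..33.
Authorship (.=original, N=cursor N): 4 1 1 . . . 2 2 . . 3 3 .
Index 2: author = 1

Answer: cursor 1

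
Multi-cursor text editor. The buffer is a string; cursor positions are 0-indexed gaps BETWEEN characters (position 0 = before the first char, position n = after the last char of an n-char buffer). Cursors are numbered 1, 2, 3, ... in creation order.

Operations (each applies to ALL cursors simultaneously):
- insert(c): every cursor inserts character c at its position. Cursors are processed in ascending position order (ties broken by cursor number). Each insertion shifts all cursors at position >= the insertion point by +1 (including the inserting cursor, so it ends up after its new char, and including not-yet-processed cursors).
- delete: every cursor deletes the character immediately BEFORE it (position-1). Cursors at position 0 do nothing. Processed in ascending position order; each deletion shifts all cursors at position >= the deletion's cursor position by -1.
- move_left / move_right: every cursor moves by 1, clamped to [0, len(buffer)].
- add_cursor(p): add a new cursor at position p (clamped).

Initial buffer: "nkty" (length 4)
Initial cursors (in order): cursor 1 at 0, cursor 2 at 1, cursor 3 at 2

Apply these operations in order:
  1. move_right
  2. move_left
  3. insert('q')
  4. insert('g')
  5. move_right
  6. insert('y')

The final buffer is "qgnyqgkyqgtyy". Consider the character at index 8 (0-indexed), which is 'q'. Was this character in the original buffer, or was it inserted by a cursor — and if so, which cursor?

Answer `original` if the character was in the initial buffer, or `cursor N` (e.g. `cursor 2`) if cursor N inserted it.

Answer: cursor 3

Derivation:
After op 1 (move_right): buffer="nkty" (len 4), cursors c1@1 c2@2 c3@3, authorship ....
After op 2 (move_left): buffer="nkty" (len 4), cursors c1@0 c2@1 c3@2, authorship ....
After op 3 (insert('q')): buffer="qnqkqty" (len 7), cursors c1@1 c2@3 c3@5, authorship 1.2.3..
After op 4 (insert('g')): buffer="qgnqgkqgty" (len 10), cursors c1@2 c2@5 c3@8, authorship 11.22.33..
After op 5 (move_right): buffer="qgnqgkqgty" (len 10), cursors c1@3 c2@6 c3@9, authorship 11.22.33..
After op 6 (insert('y')): buffer="qgnyqgkyqgtyy" (len 13), cursors c1@4 c2@8 c3@12, authorship 11.122.233.3.
Authorship (.=original, N=cursor N): 1 1 . 1 2 2 . 2 3 3 . 3 .
Index 8: author = 3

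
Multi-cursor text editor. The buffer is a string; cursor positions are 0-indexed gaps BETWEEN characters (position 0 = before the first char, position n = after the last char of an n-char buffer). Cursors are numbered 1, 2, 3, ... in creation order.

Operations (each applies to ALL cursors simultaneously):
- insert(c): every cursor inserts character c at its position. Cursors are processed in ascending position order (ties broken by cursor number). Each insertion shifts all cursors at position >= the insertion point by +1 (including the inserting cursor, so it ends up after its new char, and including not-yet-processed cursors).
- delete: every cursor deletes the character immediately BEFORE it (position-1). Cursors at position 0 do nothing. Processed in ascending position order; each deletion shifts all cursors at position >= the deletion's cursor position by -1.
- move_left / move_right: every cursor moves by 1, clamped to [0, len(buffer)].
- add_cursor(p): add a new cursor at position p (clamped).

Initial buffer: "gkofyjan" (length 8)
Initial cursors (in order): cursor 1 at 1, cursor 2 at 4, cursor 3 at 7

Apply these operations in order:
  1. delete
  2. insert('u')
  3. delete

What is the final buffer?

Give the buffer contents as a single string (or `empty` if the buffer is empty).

Answer: koyjn

Derivation:
After op 1 (delete): buffer="koyjn" (len 5), cursors c1@0 c2@2 c3@4, authorship .....
After op 2 (insert('u')): buffer="ukouyjun" (len 8), cursors c1@1 c2@4 c3@7, authorship 1..2..3.
After op 3 (delete): buffer="koyjn" (len 5), cursors c1@0 c2@2 c3@4, authorship .....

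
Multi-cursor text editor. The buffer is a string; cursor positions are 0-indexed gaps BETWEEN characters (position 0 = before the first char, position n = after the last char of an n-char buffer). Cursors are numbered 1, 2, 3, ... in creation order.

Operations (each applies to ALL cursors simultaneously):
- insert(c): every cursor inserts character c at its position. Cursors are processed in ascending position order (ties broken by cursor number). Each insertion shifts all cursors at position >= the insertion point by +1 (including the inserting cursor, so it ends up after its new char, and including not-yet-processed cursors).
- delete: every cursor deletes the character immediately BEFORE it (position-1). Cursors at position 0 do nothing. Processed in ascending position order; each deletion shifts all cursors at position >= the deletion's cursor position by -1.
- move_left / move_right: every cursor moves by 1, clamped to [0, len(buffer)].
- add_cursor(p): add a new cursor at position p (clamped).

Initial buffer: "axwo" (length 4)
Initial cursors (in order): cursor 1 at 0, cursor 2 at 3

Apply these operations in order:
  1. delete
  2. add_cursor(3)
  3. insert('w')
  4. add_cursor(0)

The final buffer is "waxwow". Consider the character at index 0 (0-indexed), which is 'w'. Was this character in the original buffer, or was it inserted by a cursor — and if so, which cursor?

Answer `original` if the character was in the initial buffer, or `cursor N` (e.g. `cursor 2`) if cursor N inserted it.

After op 1 (delete): buffer="axo" (len 3), cursors c1@0 c2@2, authorship ...
After op 2 (add_cursor(3)): buffer="axo" (len 3), cursors c1@0 c2@2 c3@3, authorship ...
After op 3 (insert('w')): buffer="waxwow" (len 6), cursors c1@1 c2@4 c3@6, authorship 1..2.3
After op 4 (add_cursor(0)): buffer="waxwow" (len 6), cursors c4@0 c1@1 c2@4 c3@6, authorship 1..2.3
Authorship (.=original, N=cursor N): 1 . . 2 . 3
Index 0: author = 1

Answer: cursor 1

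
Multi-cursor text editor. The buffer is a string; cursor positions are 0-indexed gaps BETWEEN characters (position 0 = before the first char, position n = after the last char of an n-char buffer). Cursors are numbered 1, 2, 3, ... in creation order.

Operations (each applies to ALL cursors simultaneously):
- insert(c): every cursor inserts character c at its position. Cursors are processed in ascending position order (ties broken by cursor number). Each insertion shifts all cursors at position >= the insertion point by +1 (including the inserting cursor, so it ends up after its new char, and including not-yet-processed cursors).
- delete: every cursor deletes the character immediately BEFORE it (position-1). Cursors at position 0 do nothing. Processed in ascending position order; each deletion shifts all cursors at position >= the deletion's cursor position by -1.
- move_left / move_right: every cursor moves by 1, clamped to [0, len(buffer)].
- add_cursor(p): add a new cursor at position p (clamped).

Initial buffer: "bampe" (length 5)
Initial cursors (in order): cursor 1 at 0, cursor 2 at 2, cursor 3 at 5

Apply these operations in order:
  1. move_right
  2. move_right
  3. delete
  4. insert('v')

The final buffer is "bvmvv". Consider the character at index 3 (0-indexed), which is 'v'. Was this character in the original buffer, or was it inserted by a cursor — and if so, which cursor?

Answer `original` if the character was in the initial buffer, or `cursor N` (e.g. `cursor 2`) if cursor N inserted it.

After op 1 (move_right): buffer="bampe" (len 5), cursors c1@1 c2@3 c3@5, authorship .....
After op 2 (move_right): buffer="bampe" (len 5), cursors c1@2 c2@4 c3@5, authorship .....
After op 3 (delete): buffer="bm" (len 2), cursors c1@1 c2@2 c3@2, authorship ..
After op 4 (insert('v')): buffer="bvmvv" (len 5), cursors c1@2 c2@5 c3@5, authorship .1.23
Authorship (.=original, N=cursor N): . 1 . 2 3
Index 3: author = 2

Answer: cursor 2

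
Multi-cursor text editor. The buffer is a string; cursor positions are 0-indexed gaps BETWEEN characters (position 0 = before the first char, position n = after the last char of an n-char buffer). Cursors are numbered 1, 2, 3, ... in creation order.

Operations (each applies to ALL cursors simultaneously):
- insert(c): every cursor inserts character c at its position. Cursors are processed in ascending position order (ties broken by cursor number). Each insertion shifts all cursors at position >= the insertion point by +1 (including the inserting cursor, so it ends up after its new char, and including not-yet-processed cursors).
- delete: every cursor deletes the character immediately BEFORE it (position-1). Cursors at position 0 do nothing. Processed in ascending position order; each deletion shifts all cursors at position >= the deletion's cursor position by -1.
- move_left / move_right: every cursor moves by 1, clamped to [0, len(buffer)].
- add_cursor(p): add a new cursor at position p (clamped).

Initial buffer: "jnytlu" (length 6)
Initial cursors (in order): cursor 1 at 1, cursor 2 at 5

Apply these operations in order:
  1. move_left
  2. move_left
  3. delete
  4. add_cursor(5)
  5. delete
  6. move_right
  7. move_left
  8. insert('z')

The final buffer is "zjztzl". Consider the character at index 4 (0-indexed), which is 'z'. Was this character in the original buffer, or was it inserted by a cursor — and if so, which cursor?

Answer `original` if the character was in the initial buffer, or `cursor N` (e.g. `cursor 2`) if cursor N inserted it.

Answer: cursor 3

Derivation:
After op 1 (move_left): buffer="jnytlu" (len 6), cursors c1@0 c2@4, authorship ......
After op 2 (move_left): buffer="jnytlu" (len 6), cursors c1@0 c2@3, authorship ......
After op 3 (delete): buffer="jntlu" (len 5), cursors c1@0 c2@2, authorship .....
After op 4 (add_cursor(5)): buffer="jntlu" (len 5), cursors c1@0 c2@2 c3@5, authorship .....
After op 5 (delete): buffer="jtl" (len 3), cursors c1@0 c2@1 c3@3, authorship ...
After op 6 (move_right): buffer="jtl" (len 3), cursors c1@1 c2@2 c3@3, authorship ...
After op 7 (move_left): buffer="jtl" (len 3), cursors c1@0 c2@1 c3@2, authorship ...
After op 8 (insert('z')): buffer="zjztzl" (len 6), cursors c1@1 c2@3 c3@5, authorship 1.2.3.
Authorship (.=original, N=cursor N): 1 . 2 . 3 .
Index 4: author = 3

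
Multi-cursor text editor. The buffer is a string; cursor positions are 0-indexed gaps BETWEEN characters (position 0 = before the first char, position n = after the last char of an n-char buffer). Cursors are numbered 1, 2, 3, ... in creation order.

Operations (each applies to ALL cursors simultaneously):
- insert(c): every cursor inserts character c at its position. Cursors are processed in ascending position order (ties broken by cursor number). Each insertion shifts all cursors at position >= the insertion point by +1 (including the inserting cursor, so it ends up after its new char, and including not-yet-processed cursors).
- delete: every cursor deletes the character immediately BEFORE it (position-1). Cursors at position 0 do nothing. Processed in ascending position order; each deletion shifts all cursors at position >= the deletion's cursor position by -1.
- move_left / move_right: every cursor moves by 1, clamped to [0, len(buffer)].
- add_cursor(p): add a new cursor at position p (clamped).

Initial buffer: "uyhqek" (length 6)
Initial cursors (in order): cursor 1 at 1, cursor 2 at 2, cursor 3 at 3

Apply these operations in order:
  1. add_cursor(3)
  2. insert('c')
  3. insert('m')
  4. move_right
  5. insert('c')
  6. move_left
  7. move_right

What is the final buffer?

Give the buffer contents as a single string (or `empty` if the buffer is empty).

Answer: ucmyccmhcccmmqccek

Derivation:
After op 1 (add_cursor(3)): buffer="uyhqek" (len 6), cursors c1@1 c2@2 c3@3 c4@3, authorship ......
After op 2 (insert('c')): buffer="ucychccqek" (len 10), cursors c1@2 c2@4 c3@7 c4@7, authorship .1.2.34...
After op 3 (insert('m')): buffer="ucmycmhccmmqek" (len 14), cursors c1@3 c2@6 c3@11 c4@11, authorship .11.22.3434...
After op 4 (move_right): buffer="ucmycmhccmmqek" (len 14), cursors c1@4 c2@7 c3@12 c4@12, authorship .11.22.3434...
After op 5 (insert('c')): buffer="ucmyccmhcccmmqccek" (len 18), cursors c1@5 c2@9 c3@16 c4@16, authorship .11.122.23434.34..
After op 6 (move_left): buffer="ucmyccmhcccmmqccek" (len 18), cursors c1@4 c2@8 c3@15 c4@15, authorship .11.122.23434.34..
After op 7 (move_right): buffer="ucmyccmhcccmmqccek" (len 18), cursors c1@5 c2@9 c3@16 c4@16, authorship .11.122.23434.34..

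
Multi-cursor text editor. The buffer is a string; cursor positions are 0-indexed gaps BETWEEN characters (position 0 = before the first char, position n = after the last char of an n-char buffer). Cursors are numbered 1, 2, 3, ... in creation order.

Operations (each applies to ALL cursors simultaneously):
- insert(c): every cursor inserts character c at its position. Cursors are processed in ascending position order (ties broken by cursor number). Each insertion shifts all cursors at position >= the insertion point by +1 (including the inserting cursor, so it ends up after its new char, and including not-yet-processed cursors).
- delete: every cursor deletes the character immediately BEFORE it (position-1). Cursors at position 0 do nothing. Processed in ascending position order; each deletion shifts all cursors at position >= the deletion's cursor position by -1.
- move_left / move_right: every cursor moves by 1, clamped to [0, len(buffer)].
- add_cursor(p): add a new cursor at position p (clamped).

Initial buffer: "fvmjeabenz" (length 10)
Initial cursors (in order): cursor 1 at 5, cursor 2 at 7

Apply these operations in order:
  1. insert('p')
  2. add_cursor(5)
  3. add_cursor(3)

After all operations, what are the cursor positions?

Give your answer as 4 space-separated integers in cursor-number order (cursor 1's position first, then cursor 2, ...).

After op 1 (insert('p')): buffer="fvmjepabpenz" (len 12), cursors c1@6 c2@9, authorship .....1..2...
After op 2 (add_cursor(5)): buffer="fvmjepabpenz" (len 12), cursors c3@5 c1@6 c2@9, authorship .....1..2...
After op 3 (add_cursor(3)): buffer="fvmjepabpenz" (len 12), cursors c4@3 c3@5 c1@6 c2@9, authorship .....1..2...

Answer: 6 9 5 3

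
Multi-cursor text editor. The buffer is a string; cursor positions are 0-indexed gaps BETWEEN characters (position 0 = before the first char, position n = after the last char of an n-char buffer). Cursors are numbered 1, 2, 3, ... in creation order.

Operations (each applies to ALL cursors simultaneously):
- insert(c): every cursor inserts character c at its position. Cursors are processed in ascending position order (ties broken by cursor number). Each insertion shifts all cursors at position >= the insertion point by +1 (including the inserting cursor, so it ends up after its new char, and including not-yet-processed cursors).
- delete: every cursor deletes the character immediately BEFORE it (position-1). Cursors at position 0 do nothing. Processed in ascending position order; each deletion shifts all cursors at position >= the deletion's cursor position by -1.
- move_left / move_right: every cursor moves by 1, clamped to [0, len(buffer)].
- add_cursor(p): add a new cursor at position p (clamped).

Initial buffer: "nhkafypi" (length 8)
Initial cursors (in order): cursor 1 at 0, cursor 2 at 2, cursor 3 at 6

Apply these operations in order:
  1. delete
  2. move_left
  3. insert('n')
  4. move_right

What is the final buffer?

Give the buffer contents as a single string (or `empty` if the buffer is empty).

After op 1 (delete): buffer="nkafpi" (len 6), cursors c1@0 c2@1 c3@4, authorship ......
After op 2 (move_left): buffer="nkafpi" (len 6), cursors c1@0 c2@0 c3@3, authorship ......
After op 3 (insert('n')): buffer="nnnkanfpi" (len 9), cursors c1@2 c2@2 c3@6, authorship 12...3...
After op 4 (move_right): buffer="nnnkanfpi" (len 9), cursors c1@3 c2@3 c3@7, authorship 12...3...

Answer: nnnkanfpi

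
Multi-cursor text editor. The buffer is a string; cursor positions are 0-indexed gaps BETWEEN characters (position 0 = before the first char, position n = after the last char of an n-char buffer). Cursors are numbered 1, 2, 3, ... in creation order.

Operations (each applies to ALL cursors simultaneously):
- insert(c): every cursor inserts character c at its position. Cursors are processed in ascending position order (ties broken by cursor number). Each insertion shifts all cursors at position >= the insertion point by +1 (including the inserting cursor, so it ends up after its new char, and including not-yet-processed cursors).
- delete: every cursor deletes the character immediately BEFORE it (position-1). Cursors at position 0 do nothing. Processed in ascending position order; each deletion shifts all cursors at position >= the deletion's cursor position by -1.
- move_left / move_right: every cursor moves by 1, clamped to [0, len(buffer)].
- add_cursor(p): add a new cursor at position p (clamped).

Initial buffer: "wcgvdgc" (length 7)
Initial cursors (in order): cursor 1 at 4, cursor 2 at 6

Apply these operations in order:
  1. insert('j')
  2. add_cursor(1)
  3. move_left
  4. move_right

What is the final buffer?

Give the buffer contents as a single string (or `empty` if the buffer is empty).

Answer: wcgvjdgjc

Derivation:
After op 1 (insert('j')): buffer="wcgvjdgjc" (len 9), cursors c1@5 c2@8, authorship ....1..2.
After op 2 (add_cursor(1)): buffer="wcgvjdgjc" (len 9), cursors c3@1 c1@5 c2@8, authorship ....1..2.
After op 3 (move_left): buffer="wcgvjdgjc" (len 9), cursors c3@0 c1@4 c2@7, authorship ....1..2.
After op 4 (move_right): buffer="wcgvjdgjc" (len 9), cursors c3@1 c1@5 c2@8, authorship ....1..2.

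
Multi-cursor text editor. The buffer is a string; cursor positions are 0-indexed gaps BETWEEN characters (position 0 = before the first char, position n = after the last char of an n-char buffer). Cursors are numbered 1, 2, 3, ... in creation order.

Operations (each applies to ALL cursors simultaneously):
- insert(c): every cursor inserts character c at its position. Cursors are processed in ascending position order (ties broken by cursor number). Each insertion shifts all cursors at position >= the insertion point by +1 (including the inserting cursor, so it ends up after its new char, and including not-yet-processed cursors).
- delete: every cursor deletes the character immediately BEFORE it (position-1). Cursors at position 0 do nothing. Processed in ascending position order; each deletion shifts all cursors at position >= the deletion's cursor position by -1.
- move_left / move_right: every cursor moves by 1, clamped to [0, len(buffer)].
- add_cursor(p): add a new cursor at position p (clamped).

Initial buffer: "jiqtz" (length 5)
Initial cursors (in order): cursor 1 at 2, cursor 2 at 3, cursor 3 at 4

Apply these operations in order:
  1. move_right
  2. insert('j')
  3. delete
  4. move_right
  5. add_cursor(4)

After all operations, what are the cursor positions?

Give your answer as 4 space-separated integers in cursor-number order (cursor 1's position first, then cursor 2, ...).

After op 1 (move_right): buffer="jiqtz" (len 5), cursors c1@3 c2@4 c3@5, authorship .....
After op 2 (insert('j')): buffer="jiqjtjzj" (len 8), cursors c1@4 c2@6 c3@8, authorship ...1.2.3
After op 3 (delete): buffer="jiqtz" (len 5), cursors c1@3 c2@4 c3@5, authorship .....
After op 4 (move_right): buffer="jiqtz" (len 5), cursors c1@4 c2@5 c3@5, authorship .....
After op 5 (add_cursor(4)): buffer="jiqtz" (len 5), cursors c1@4 c4@4 c2@5 c3@5, authorship .....

Answer: 4 5 5 4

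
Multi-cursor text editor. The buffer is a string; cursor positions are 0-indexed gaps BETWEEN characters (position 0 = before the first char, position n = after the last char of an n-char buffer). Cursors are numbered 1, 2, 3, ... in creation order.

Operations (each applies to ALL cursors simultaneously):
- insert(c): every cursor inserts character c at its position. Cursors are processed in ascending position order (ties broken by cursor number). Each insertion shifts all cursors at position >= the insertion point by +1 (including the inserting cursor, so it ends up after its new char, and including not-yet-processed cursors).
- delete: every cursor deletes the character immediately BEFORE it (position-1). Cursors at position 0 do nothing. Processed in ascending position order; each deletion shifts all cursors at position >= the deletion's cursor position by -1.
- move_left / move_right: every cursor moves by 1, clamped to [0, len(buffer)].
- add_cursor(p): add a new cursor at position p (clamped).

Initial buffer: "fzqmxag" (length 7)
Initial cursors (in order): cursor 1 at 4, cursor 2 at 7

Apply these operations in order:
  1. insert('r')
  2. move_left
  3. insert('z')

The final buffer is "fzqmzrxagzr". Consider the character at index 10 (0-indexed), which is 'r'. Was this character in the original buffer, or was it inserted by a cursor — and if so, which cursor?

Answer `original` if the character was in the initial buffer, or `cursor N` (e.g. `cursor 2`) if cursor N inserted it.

After op 1 (insert('r')): buffer="fzqmrxagr" (len 9), cursors c1@5 c2@9, authorship ....1...2
After op 2 (move_left): buffer="fzqmrxagr" (len 9), cursors c1@4 c2@8, authorship ....1...2
After op 3 (insert('z')): buffer="fzqmzrxagzr" (len 11), cursors c1@5 c2@10, authorship ....11...22
Authorship (.=original, N=cursor N): . . . . 1 1 . . . 2 2
Index 10: author = 2

Answer: cursor 2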